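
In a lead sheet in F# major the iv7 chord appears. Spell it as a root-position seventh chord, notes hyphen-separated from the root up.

The root, B, is scale degree 4 — the same note in F# major and F# minor; only the chord quality changes. Stacking thirds in F# minor on B gives B–D–F#–A.

B-D-F#-A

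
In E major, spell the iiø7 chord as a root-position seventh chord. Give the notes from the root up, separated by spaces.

F# A C E

The root, F#, is scale degree 2 — the same note in E major and E minor; only the chord quality changes. Building the half-diminished-seventh chord from the parallel minor on F#: F#–A–C–E.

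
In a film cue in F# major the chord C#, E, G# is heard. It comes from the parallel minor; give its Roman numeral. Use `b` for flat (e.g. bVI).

The root C# is the diatonic 5th degree of F# major; the borrowing shows in the chord quality. Diatonically F# major has C# (V) on that degree; C#–E–G# is instead the minor chord native to F# minor, so it takes the label v.

v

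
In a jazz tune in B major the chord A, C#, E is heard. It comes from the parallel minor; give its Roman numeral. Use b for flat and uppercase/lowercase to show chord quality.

bVII

A is the lowered form of scale degree 7 in B major (the diatonic degree 7 is A#). Diatonically B major has A#dim (vii°) on that degree; A–C#–E is instead the major chord native to B minor, so it takes the label bVII.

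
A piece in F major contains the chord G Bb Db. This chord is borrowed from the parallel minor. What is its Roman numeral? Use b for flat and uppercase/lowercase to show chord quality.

G is scale degree 2 in F major. G–Bb–Db is a diminished chord — the form found in F minor, not the diatonic ii (Gm). Borrowed into F major it is written ii°.

ii°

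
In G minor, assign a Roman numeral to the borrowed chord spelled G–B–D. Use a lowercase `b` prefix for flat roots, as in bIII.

I

The root G is the diatonic 1st degree of G minor; the borrowing shows in the chord quality. Diatonically G minor has Gm (i) on that degree; G–B–D is instead the major chord native to G major, so it takes the label I.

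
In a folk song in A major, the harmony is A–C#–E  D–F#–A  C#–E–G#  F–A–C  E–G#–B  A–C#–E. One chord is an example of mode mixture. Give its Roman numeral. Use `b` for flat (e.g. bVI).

bVI

In A major the diatonic chords are A, Bm, C#m, D, E, F#m, G#dim. Of the given chords, A–C#–E = A, D–F#–A = D, C#–E–G# = C#m and E–G#–B = E are diatonic. F–A–C is not: scale degree 6 in A major carries F#m (vi). In A minor the chord on that degree is F, so here it functions as bVI, borrowed from the parallel minor.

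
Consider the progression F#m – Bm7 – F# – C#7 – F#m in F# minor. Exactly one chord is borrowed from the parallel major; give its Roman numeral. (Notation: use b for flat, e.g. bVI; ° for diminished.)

In F# minor (with V from harmonic minor) the diatonic chords are F#m, G#dim, A, Bm, C#, D, E. F#m, Bm7 and C#7 all belong to that set. F# (F#–A#–C#) is not: scale degree 1 in F# minor carries F#m (i). In F# major the chord on that degree is F#, so here it functions as I, borrowed from the parallel major.

I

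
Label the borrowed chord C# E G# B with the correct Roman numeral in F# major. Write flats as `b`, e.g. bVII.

v7

C# is scale degree 5 in F# major. The diatonic chord on degree 5 would be C# (V), but C#–E–G#–B is the minor-seventh chord from F# minor. As a borrowed chord it is labeled v7.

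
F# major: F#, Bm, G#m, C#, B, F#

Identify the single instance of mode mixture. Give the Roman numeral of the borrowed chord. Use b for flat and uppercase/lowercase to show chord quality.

F# major has the diatonic set F#, G#m, A#m, B, C#, D#m, E#dim. F#, G#m, C# and B all belong to that set. Bm (B–D–F#) doesn't fit — on degree 4 F# major would have B (IV). Bm is the degree-4 chord of F# minor, so it is the borrowed iv.

iv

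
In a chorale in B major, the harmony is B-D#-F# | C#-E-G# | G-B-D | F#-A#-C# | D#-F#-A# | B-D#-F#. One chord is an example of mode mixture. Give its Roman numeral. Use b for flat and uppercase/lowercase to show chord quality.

B major has the diatonic set B, C#m, D#m, E, F#, G#m, A#dim. B–D#–F# = B, C#–E–G# = C#m, F#–A#–C# = F# and D#–F#–A# = D#m all belong to that set. G–B–D is not: scale degree 6 in B major carries G#m (vi). In B minor the chord on that degree is G, so here it functions as bVI, borrowed from the parallel minor.

bVI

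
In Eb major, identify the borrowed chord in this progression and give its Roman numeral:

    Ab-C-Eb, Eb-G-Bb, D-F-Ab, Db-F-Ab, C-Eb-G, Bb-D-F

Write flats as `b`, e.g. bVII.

Eb major has the diatonic set Eb, Fm, Gm, Ab, Bb, Cm, Ddim. Ab–C–Eb = Ab, Eb–G–Bb = Eb, D–F–Ab = Ddim, C–Eb–G = Cm and Bb–D–F = Bb all belong to that set. Db–F–Ab is not: scale degree 7 in Eb major carries Ddim (vii°). In Eb minor the chord on that degree is Db, so here it functions as bVII, borrowed from the parallel minor.

bVII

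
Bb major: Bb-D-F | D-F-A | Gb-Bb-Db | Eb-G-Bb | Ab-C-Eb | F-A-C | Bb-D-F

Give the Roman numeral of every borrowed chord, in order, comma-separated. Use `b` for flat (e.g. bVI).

bVI, bVII

The diatonic triads in Bb major are Bb, Cm, Dm, Eb, F, Gm, Adim. Of the given chords, Bb–D–F = Bb, D–F–A = Dm, Eb–G–Bb = Eb and F–A–C = F are diatonic. Gb–Bb–Db doesn't fit — on degree 6 Bb major would have Gm (vi). Gb is the degree-6 chord of Bb minor, so it is the borrowed bVI. But Ab–C–Eb is foreign: the diatonic vii° on degree 7 is Adim, whereas Ab comes from Bb minor. It is labeled bVII.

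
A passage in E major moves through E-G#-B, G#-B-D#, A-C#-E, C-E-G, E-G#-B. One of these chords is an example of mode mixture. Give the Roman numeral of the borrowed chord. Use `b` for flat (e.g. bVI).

bVI

The diatonic triads in E major are E, F#m, G#m, A, B, C#m, D#dim. E–G#–B = E, G#–B–D# = G#m and A–C#–E = A are all diatonic. C–E–G is not: scale degree 6 in E major carries C#m (vi). In E minor the chord on that degree is C, so here it functions as bVI, borrowed from the parallel minor.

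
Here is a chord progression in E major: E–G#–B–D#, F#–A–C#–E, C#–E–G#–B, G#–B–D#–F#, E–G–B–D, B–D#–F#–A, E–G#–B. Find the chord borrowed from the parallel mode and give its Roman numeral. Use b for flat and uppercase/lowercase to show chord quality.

E major has the diatonic set E, F#m, G#m, A, B, C#m, D#dim. E–G#–B–D# = Emaj7, F#–A–C#–E = F#m7, C#–E–G#–B = C#m7, G#–B–D#–F# = G#m7, B–D#–F#–A = B7 and E–G#–B = E all belong to that set. E–G–B–D is not: scale degree 1 in E major carries E (I). In E minor the chord on that degree is Em7, so here it functions as i7, borrowed from the parallel minor.

i7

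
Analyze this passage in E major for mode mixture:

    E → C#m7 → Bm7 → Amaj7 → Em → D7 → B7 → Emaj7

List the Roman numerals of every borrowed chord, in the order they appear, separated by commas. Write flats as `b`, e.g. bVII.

In E major the diatonic chords are E, F#m, G#m, A, B, C#m, D#dim. E, C#m7, Amaj7, B7 and Emaj7 all belong to that set. But Bm7 (B–D–F#–A) is foreign: the diatonic V on degree 5 is B, whereas Bm7 comes from E minor. It is labeled v7. But Em (E–G–B) is foreign: the diatonic I on degree 1 is E, whereas Em comes from E minor. It is labeled i. But D7 (D–F#–A–C) is foreign: the diatonic vii° on degree 7 is D#dim, whereas D7 comes from E minor. It is labeled bVII7.

v7, i, bVII7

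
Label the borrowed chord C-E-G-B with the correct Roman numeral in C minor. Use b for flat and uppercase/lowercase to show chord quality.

Imaj7

C is scale degree 1 in C minor. The diatonic chord on degree 1 would be Cm (i), but C–E–G–B is the major-seventh chord from C major. As a borrowed chord it is labeled Imaj7.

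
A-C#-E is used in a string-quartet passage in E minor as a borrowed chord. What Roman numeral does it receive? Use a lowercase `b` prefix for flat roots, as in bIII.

IV

A is scale degree 4 in E minor. The diatonic chord on degree 4 would be Am (iv), but A–C#–E is the major chord from E major. As a borrowed chord it is labeled IV.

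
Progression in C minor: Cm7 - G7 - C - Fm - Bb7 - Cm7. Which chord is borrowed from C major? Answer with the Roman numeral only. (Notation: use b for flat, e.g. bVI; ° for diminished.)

I

In C minor (with V from harmonic minor) the diatonic chords are Cm, Ddim, Eb, Fm, G, Ab, Bb. Cm7, G7, Fm and Bb7 are all diatonic. But C (C–E–G) is foreign: the diatonic i on degree 1 is Cm, whereas C comes from C major. It is labeled I.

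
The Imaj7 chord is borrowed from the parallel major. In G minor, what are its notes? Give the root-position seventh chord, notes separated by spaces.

G B D F#

Imaj7 is built on scale degree 1, which is G in both G minor and its parallel. Stacking thirds in G major on G gives G–B–D–F#.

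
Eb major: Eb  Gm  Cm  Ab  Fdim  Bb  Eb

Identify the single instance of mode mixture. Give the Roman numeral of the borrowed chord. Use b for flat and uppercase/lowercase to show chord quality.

ii°

In Eb major the diatonic chords are Eb, Fm, Gm, Ab, Bb, Cm, Ddim. Of the given chords, Eb, Gm, Cm, Ab and Bb are diatonic. Fdim (F–Ab–Cb) doesn't fit — on degree 2 Eb major would have Fm (ii). Fdim is the degree-2 chord of Eb minor, so it is the borrowed ii°.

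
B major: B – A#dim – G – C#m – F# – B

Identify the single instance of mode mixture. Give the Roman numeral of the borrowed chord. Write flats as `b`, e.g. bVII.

B major has the diatonic set B, C#m, D#m, E, F#, G#m, A#dim. B, A#dim, C#m and F# all belong to that set. G (G–B–D) doesn't fit — on degree 6 B major would have G#m (vi). G is the degree-6 chord of B minor, so it is the borrowed bVI.

bVI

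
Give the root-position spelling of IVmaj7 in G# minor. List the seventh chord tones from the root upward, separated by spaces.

IVmaj7 is built on scale degree 4, which is C# in both G# minor and its parallel. Stacking thirds in G# major on C# gives C#–E#–G#–B#.

C# E# G# B#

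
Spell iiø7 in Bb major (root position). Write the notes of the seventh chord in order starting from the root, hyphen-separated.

C-Eb-Gb-Bb

iiø7 is built on scale degree 2, which is C in both Bb major and its parallel. In Bb minor the chord on C is C–Eb–Gb–Bb.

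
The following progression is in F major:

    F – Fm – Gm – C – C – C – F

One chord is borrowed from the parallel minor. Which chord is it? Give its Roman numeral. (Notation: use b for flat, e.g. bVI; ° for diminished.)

In F major the diatonic chords are F, Gm, Am, Bb, C, Dm, Edim. F, Gm and C are all diatonic. Fm (F–Ab–C) doesn't fit — on degree 1 F major would have F (I). Fm is the degree-1 chord of F minor, so it is the borrowed i.

i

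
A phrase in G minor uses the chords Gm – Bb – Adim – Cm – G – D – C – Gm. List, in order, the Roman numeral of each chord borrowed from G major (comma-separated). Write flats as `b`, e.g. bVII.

In G minor (with V from harmonic minor) the diatonic chords are Gm, Adim, Bb, Cm, D, Eb, F. Of the given chords, Gm, Bb, Adim, Cm and D are diatonic. But G (G–B–D) is foreign: the diatonic i on degree 1 is Gm, whereas G comes from G major. It is labeled I. C (C–E–G) doesn't fit — on degree 4 G minor would have Cm (iv). C is the degree-4 chord of G major, so it is the borrowed IV.

I, IV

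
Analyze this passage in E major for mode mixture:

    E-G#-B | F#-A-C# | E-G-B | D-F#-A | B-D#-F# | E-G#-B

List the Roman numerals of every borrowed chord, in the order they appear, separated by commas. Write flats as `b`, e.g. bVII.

E major has the diatonic set E, F#m, G#m, A, B, C#m, D#dim. E–G#–B = E, F#–A–C# = F#m and B–D#–F# = B all belong to that set. But E–G–B is foreign: the diatonic I on degree 1 is E, whereas Em comes from E minor. It is labeled i. D–F#–A doesn't fit — on degree 7 E major would have D#dim (vii°). D is the degree-7 chord of E minor, so it is the borrowed bVII.

i, bVII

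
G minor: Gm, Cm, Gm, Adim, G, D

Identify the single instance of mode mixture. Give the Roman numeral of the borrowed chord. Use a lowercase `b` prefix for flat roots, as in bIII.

G minor has the diatonic set Gm, Adim, Bb, Cm, D, Eb, F (with V from harmonic minor). Gm, Cm, Adim and D all belong to that set. G (G–B–D) doesn't fit — on degree 1 G minor would have Gm (i). G is the degree-1 chord of G major, so it is the borrowed I.

I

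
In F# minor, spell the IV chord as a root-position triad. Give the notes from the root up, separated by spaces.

B D# F#

The root, B, is scale degree 4 — the same note in F# minor and F# major; only the chord quality changes. In F# major the chord on B is B–D#–F#.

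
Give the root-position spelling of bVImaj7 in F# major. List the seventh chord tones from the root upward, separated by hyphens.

D-F#-A-C#

bVImaj7 is built on the lowered scale degree 6. In F# major degree 6 is D#; lowered it becomes D. In F# minor the chord on D is D–F#–A–C#.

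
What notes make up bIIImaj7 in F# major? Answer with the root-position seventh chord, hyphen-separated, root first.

The root of bIIImaj7 is the lowered 3rd degree: A# becomes A. Stacking thirds in F# minor on A gives A–C#–E–G#.

A-C#-E-G#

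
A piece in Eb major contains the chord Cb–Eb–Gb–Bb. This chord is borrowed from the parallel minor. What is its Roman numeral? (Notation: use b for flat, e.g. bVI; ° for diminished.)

bVImaj7

The root Cb is the lowered 6th scale degree — diatonically Eb major has C there. The diatonic chord on degree 6 would be Cm (vi), but Cb–Eb–Gb–Bb is the major-seventh chord from Eb minor. As a borrowed chord it is labeled bVImaj7.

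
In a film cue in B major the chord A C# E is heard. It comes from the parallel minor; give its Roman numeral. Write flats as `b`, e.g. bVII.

bVII

In B major scale degree 7 is A#; A is its lowered form, from B minor. A–C#–E is a major chord — the form found in B minor, not the diatonic vii° (A#dim). Borrowed into B major it is written bVII.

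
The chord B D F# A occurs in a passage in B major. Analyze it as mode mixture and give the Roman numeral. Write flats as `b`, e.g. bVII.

i7

B is scale degree 1 in B major. The diatonic chord on degree 1 would be B (I), but B–D–F#–A is the minor-seventh chord from B minor. As a borrowed chord it is labeled i7.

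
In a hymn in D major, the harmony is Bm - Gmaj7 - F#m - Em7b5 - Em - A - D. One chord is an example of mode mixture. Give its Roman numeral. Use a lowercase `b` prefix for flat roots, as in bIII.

The diatonic triads in D major are D, Em, F#m, G, A, Bm, C#dim. Bm, Gmaj7, F#m, Em, A and D are all diatonic. Em7b5 (E–G–Bb–D) doesn't fit — on degree 2 D major would have Em (ii). Em7b5 is the degree-2 chord of D minor, so it is the borrowed iiø7.

iiø7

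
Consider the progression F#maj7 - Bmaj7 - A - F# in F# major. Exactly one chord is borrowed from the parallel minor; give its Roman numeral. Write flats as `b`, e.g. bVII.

The diatonic triads in F# major are F#, G#m, A#m, B, C#, D#m, E#dim. F#maj7, Bmaj7 and F# all belong to that set. A (A–C#–E) doesn't fit — on degree 3 F# major would have A#m (iii). A is the degree-3 chord of F# minor, so it is the borrowed bIII.

bIII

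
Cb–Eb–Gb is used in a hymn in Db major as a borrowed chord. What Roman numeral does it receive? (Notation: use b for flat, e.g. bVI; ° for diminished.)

bVII

Cb is the lowered form of scale degree 7 in Db major (the diatonic degree 7 is C). Diatonically Db major has Cdim (vii°) on that degree; Cb–Eb–Gb is instead the major chord native to Db minor, so it takes the label bVII.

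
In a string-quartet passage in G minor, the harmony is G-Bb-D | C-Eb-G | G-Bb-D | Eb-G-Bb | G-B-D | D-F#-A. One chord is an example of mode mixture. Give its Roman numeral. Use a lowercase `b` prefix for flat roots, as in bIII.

I

The diatonic triads in G minor (with V from harmonic minor) are Gm, Adim, Bb, Cm, D, Eb, F. G–Bb–D = Gm, C–Eb–G = Cm, Eb–G–Bb = Eb and D–F#–A = D are all diatonic. G–B–D is not: scale degree 1 in G minor carries Gm (i). In G major the chord on that degree is G, so here it functions as I, borrowed from the parallel major.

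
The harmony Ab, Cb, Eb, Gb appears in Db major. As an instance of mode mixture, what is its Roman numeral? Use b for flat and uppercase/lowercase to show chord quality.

Ab is scale degree 5 in Db major. The diatonic chord on degree 5 would be Ab (V), but Ab–Cb–Eb–Gb is the minor-seventh chord from Db minor. As a borrowed chord it is labeled v7.

v7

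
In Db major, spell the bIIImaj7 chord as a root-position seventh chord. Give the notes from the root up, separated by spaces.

bIIImaj7 is built on the lowered scale degree 3. In Db major degree 3 is F; lowered it becomes Fb. Building the major-seventh chord from the parallel minor on Fb: Fb–Ab–Cb–Eb.

Fb Ab Cb Eb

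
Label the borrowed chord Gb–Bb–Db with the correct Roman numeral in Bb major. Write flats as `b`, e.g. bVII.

In Bb major scale degree 6 is G; Gb is its lowered form, from Bb minor. Gb–Bb–Db is a major chord — the form found in Bb minor, not the diatonic vi (Gm). Borrowed into Bb major it is written bVI.

bVI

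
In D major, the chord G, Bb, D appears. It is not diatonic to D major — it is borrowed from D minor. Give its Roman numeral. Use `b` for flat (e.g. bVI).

iv

G is scale degree 4 in D major. Diatonically D major has G (IV) on that degree; G–Bb–D is instead the minor chord native to D minor, so it takes the label iv.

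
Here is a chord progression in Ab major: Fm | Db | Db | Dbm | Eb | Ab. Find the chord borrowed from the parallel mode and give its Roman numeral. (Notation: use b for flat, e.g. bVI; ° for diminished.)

In Ab major the diatonic chords are Ab, Bbm, Cm, Db, Eb, Fm, Gdim. Fm, Db, Eb and Ab all belong to that set. Dbm (Db–Fb–Ab) is not: scale degree 4 in Ab major carries Db (IV). In Ab minor the chord on that degree is Dbm, so here it functions as iv, borrowed from the parallel minor.

iv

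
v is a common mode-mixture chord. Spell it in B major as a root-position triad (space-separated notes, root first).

F# A C#

v is built on scale degree 5, which is F# in both B major and its parallel. In B minor the chord on F# is F#–A–C#.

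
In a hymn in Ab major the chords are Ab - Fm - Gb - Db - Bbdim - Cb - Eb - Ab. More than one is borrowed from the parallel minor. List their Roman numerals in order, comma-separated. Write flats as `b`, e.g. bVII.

Ab major has the diatonic set Ab, Bbm, Cm, Db, Eb, Fm, Gdim. Ab, Fm, Db and Eb all belong to that set. Gb (Gb–Bb–Db) doesn't fit — on degree 7 Ab major would have Gdim (vii°). Gb is the degree-7 chord of Ab minor, so it is the borrowed bVII. Bbdim (Bb–Db–Fb) doesn't fit — on degree 2 Ab major would have Bbm (ii). Bbdim is the degree-2 chord of Ab minor, so it is the borrowed ii°. Cb (Cb–Eb–Gb) is not: scale degree 3 in Ab major carries Cm (iii). In Ab minor the chord on that degree is Cb, so here it functions as bIII, borrowed from the parallel minor.

bVII, ii°, bIII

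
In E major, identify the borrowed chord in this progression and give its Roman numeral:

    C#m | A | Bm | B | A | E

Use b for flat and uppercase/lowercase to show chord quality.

v

In E major the diatonic chords are E, F#m, G#m, A, B, C#m, D#dim. C#m, A, B and E all belong to that set. Bm (B–D–F#) is not: scale degree 5 in E major carries B (V). In E minor the chord on that degree is Bm, so here it functions as v, borrowed from the parallel minor.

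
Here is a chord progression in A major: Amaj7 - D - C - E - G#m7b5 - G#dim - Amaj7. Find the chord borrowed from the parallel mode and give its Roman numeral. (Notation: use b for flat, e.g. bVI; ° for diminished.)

The diatonic triads in A major are A, Bm, C#m, D, E, F#m, G#dim. Amaj7, D, E, G#m7b5 and G#dim are all diatonic. C (C–E–G) is not: scale degree 3 in A major carries C#m (iii). In A minor the chord on that degree is C, so here it functions as bIII, borrowed from the parallel minor.

bIII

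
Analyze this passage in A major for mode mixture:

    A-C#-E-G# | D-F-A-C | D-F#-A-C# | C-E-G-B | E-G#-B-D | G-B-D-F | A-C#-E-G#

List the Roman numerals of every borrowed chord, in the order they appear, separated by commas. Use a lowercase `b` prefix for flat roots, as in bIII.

The diatonic triads in A major are A, Bm, C#m, D, E, F#m, G#dim. A–C#–E–G# = Amaj7, D–F#–A–C# = Dmaj7 and E–G#–B–D = E7 all belong to that set. But D–F–A–C is foreign: the diatonic IV on degree 4 is D, whereas Dm7 comes from A minor. It is labeled iv7. But C–E–G–B is foreign: the diatonic iii on degree 3 is C#m, whereas Cmaj7 comes from A minor. It is labeled bIIImaj7. G–B–D–F is not: scale degree 7 in A major carries G#dim (vii°). In A minor the chord on that degree is G7, so here it functions as bVII7, borrowed from the parallel minor.

iv7, bIIImaj7, bVII7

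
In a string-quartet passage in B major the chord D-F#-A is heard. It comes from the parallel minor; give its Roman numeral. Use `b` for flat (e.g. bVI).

D is the lowered form of scale degree 3 in B major (the diatonic degree 3 is D#). The diatonic chord on degree 3 would be D#m (iii), but D–F#–A is the major chord from B minor. As a borrowed chord it is labeled bIII.

bIII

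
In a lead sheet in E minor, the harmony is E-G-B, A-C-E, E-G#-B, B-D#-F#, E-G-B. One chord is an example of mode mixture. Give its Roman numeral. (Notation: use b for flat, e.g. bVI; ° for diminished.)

I

The diatonic triads in E minor (with V from harmonic minor) are Em, F#dim, G, Am, B, C, D. Of the given chords, E–G–B = Em, A–C–E = Am and B–D#–F# = B are diatonic. E–G#–B is not: scale degree 1 in E minor carries Em (i). In E major the chord on that degree is E, so here it functions as I, borrowed from the parallel major.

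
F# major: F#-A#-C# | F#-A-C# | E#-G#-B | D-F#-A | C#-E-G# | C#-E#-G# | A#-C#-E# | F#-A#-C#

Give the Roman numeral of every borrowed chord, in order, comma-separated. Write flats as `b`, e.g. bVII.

i, bVI, v

F# major has the diatonic set F#, G#m, A#m, B, C#, D#m, E#dim. F#–A#–C# = F#, E#–G#–B = E#dim, C#–E#–G# = C# and A#–C#–E# = A#m are all diatonic. F#–A–C# is not: scale degree 1 in F# major carries F# (I). In F# minor the chord on that degree is F#m, so here it functions as i, borrowed from the parallel minor. D–F#–A doesn't fit — on degree 6 F# major would have D#m (vi). D is the degree-6 chord of F# minor, so it is the borrowed bVI. C#–E–G# is not: scale degree 5 in F# major carries C# (V). In F# minor the chord on that degree is C#m, so here it functions as v, borrowed from the parallel minor.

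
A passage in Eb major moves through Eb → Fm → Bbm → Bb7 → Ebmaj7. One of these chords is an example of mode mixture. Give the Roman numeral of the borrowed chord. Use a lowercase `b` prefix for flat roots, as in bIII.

v

The diatonic triads in Eb major are Eb, Fm, Gm, Ab, Bb, Cm, Ddim. Eb, Fm, Bb7 and Ebmaj7 are all diatonic. Bbm (Bb–Db–F) doesn't fit — on degree 5 Eb major would have Bb (V). Bbm is the degree-5 chord of Eb minor, so it is the borrowed v.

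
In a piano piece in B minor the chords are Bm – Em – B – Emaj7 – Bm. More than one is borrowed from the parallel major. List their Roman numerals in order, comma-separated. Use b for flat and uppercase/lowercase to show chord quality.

I, IVmaj7

In B minor (with V from harmonic minor) the diatonic chords are Bm, C#dim, D, Em, F#, G, A. Of the given chords, Bm and Em are diatonic. B (B–D#–F#) doesn't fit — on degree 1 B minor would have Bm (i). B is the degree-1 chord of B major, so it is the borrowed I. But Emaj7 (E–G#–B–D#) is foreign: the diatonic iv on degree 4 is Em, whereas Emaj7 comes from B major. It is labeled IVmaj7.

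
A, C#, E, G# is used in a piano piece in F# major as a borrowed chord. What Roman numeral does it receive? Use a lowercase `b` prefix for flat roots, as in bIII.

The root A is the lowered 3rd scale degree — diatonically F# major has A# there. Diatonically F# major has A#m (iii) on that degree; A–C#–E–G# is instead the major-seventh chord native to F# minor, so it takes the label bIIImaj7.

bIIImaj7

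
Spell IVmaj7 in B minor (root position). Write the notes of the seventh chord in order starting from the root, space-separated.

E G# B D#

IVmaj7 is built on scale degree 4, which is E in both B minor and its parallel. Building the major-seventh chord from the parallel major on E: E–G#–B–D#.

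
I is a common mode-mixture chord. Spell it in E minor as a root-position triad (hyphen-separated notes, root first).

E-G#-B

I is built on scale degree 1, which is E in both E minor and its parallel. Stacking thirds in E major on E gives E–G#–B.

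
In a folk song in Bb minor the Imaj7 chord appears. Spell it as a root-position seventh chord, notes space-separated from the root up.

The root, Bb, is scale degree 1 — the same note in Bb minor and Bb major; only the chord quality changes. Stacking thirds in Bb major on Bb gives Bb–D–F–A.

Bb D F A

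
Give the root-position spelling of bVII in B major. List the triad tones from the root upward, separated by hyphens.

A-C#-E

The root of bVII is the lowered 7th degree: A# becomes A. In B minor the chord on A is A–C#–E.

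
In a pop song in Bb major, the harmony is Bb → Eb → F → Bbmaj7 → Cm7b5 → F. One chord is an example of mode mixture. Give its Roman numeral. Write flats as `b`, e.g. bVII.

Bb major has the diatonic set Bb, Cm, Dm, Eb, F, Gm, Adim. Of the given chords, Bb, Eb, F and Bbmaj7 are diatonic. But Cm7b5 (C–Eb–Gb–Bb) is foreign: the diatonic ii on degree 2 is Cm, whereas Cm7b5 comes from Bb minor. It is labeled iiø7.

iiø7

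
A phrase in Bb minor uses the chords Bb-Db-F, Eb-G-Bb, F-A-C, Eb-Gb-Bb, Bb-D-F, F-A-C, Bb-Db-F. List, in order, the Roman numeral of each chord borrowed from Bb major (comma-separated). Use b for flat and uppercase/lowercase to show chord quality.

In Bb minor (with V from harmonic minor) the diatonic chords are Bbm, Cdim, Db, Ebm, F, Gb, Ab. Bb–Db–F = Bbm, F–A–C = F and Eb–Gb–Bb = Ebm all belong to that set. But Eb–G–Bb is foreign: the diatonic iv on degree 4 is Ebm, whereas Eb comes from Bb major. It is labeled IV. Bb–D–F is not: scale degree 1 in Bb minor carries Bbm (i). In Bb major the chord on that degree is Bb, so here it functions as I, borrowed from the parallel major.

IV, I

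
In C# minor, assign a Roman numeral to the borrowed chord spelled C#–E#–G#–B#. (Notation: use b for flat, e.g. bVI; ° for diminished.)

C# is scale degree 1 in C# minor. Diatonically C# minor has C#m (i) on that degree; C#–E#–G#–B# is instead the major-seventh chord native to C# major, so it takes the label Imaj7.

Imaj7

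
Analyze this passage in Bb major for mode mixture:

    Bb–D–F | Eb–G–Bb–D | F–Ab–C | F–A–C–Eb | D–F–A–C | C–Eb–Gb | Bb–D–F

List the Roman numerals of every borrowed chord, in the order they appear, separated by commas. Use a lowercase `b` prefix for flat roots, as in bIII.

v, ii°

Bb major has the diatonic set Bb, Cm, Dm, Eb, F, Gm, Adim. Bb–D–F = Bb, Eb–G–Bb–D = Ebmaj7, F–A–C–Eb = F7 and D–F–A–C = Dm7 are all diatonic. F–Ab–C is not: scale degree 5 in Bb major carries F (V). In Bb minor the chord on that degree is Fm, so here it functions as v, borrowed from the parallel minor. C–Eb–Gb doesn't fit — on degree 2 Bb major would have Cm (ii). Cdim is the degree-2 chord of Bb minor, so it is the borrowed ii°.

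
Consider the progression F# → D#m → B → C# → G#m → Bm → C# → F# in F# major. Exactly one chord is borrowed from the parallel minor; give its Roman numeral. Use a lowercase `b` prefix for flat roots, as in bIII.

iv

F# major has the diatonic set F#, G#m, A#m, B, C#, D#m, E#dim. F#, D#m, B, C# and G#m are all diatonic. But Bm (B–D–F#) is foreign: the diatonic IV on degree 4 is B, whereas Bm comes from F# minor. It is labeled iv.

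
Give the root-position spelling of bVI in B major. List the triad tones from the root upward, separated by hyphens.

G-B-D

The root of bVI is the lowered 6th degree: G# becomes G. Building the major chord from the parallel minor on G: G–B–D.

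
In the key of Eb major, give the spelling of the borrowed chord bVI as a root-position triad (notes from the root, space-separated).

The root of bVI is the lowered 6th degree: C becomes Cb. Stacking thirds in Eb minor on Cb gives Cb–Eb–Gb.

Cb Eb Gb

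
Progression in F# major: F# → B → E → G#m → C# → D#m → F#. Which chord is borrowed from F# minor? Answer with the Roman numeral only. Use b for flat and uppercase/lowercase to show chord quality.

F# major has the diatonic set F#, G#m, A#m, B, C#, D#m, E#dim. Of the given chords, F#, B, G#m, C# and D#m are diatonic. E (E–G#–B) doesn't fit — on degree 7 F# major would have E#dim (vii°). E is the degree-7 chord of F# minor, so it is the borrowed bVII.

bVII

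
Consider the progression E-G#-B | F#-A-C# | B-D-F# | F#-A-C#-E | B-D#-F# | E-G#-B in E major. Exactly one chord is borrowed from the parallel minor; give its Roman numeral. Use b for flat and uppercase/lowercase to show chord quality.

v

The diatonic triads in E major are E, F#m, G#m, A, B, C#m, D#dim. Of the given chords, E–G#–B = E, F#–A–C# = F#m, F#–A–C#–E = F#m7 and B–D#–F# = B are diatonic. B–D–F# is not: scale degree 5 in E major carries B (V). In E minor the chord on that degree is Bm, so here it functions as v, borrowed from the parallel minor.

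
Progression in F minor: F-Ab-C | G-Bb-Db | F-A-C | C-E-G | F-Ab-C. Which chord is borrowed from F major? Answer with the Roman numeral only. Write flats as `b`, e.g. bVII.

F minor has the diatonic set Fm, Gdim, Ab, Bbm, C, Db, Eb (with V from harmonic minor). F–Ab–C = Fm, G–Bb–Db = Gdim and C–E–G = C are all diatonic. But F–A–C is foreign: the diatonic i on degree 1 is Fm, whereas F comes from F major. It is labeled I.

I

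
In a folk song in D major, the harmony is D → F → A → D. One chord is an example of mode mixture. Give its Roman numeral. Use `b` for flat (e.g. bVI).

bIII

D major has the diatonic set D, Em, F#m, G, A, Bm, C#dim. D and A are both diatonic. But F (F–A–C) is foreign: the diatonic iii on degree 3 is F#m, whereas F comes from D minor. It is labeled bIII.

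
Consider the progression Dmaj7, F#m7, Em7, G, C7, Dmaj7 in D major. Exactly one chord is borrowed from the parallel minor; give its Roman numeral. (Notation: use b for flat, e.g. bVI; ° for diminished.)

The diatonic triads in D major are D, Em, F#m, G, A, Bm, C#dim. Dmaj7, F#m7, Em7 and G all belong to that set. But C7 (C–E–G–Bb) is foreign: the diatonic vii° on degree 7 is C#dim, whereas C7 comes from D minor. It is labeled bVII7.

bVII7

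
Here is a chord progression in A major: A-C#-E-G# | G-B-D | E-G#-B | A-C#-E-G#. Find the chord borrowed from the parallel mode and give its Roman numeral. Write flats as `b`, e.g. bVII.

bVII

A major has the diatonic set A, Bm, C#m, D, E, F#m, G#dim. Of the given chords, A–C#–E–G# = Amaj7 and E–G#–B = E are diatonic. But G–B–D is foreign: the diatonic vii° on degree 7 is G#dim, whereas G comes from A minor. It is labeled bVII.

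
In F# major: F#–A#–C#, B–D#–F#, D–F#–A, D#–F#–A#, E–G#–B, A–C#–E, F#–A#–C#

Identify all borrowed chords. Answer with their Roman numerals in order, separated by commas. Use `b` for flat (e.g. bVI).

In F# major the diatonic chords are F#, G#m, A#m, B, C#, D#m, E#dim. F#–A#–C# = F#, B–D#–F# = B and D#–F#–A# = D#m are all diatonic. D–F#–A is not: scale degree 6 in F# major carries D#m (vi). In F# minor the chord on that degree is D, so here it functions as bVI, borrowed from the parallel minor. E–G#–B is not: scale degree 7 in F# major carries E#dim (vii°). In F# minor the chord on that degree is E, so here it functions as bVII, borrowed from the parallel minor. But A–C#–E is foreign: the diatonic iii on degree 3 is A#m, whereas A comes from F# minor. It is labeled bIII.

bVI, bVII, bIII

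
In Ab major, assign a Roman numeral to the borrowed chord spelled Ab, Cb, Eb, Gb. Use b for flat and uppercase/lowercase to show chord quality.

i7

The root Ab is the diatonic 1st degree of Ab major; the borrowing shows in the chord quality. Ab–Cb–Eb–Gb is a minor-seventh chord — the form found in Ab minor, not the diatonic I (Ab). Borrowed into Ab major it is written i7.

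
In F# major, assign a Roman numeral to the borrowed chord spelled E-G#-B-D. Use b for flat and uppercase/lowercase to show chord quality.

bVII7

E is the lowered form of scale degree 7 in F# major (the diatonic degree 7 is E#). E–G#–B–D is a dominant-seventh chord — the form found in F# minor, not the diatonic vii° (E#dim). Borrowed into F# major it is written bVII7.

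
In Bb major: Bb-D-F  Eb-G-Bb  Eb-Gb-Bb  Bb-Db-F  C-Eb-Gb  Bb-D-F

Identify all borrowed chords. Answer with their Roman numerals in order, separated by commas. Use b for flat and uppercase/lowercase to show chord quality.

The diatonic triads in Bb major are Bb, Cm, Dm, Eb, F, Gm, Adim. Of the given chords, Bb–D–F = Bb and Eb–G–Bb = Eb are diatonic. Eb–Gb–Bb doesn't fit — on degree 4 Bb major would have Eb (IV). Ebm is the degree-4 chord of Bb minor, so it is the borrowed iv. Bb–Db–F doesn't fit — on degree 1 Bb major would have Bb (I). Bbm is the degree-1 chord of Bb minor, so it is the borrowed i. C–Eb–Gb is not: scale degree 2 in Bb major carries Cm (ii). In Bb minor the chord on that degree is Cdim, so here it functions as ii°, borrowed from the parallel minor.

iv, i, ii°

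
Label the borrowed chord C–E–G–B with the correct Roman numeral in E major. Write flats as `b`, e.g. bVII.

bVImaj7

C is the lowered form of scale degree 6 in E major (the diatonic degree 6 is C#). Diatonically E major has C#m (vi) on that degree; C–E–G–B is instead the major-seventh chord native to E minor, so it takes the label bVImaj7.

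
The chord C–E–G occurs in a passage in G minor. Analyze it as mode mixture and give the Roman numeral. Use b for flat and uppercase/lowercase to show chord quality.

C is scale degree 4 in G minor. The diatonic chord on degree 4 would be Cm (iv), but C–E–G is the major chord from G major. As a borrowed chord it is labeled IV.

IV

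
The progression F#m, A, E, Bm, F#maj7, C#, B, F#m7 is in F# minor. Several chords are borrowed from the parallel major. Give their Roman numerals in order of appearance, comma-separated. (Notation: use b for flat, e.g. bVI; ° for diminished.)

The diatonic triads in F# minor (with V from harmonic minor) are F#m, G#dim, A, Bm, C#, D, E. F#m, A, E, Bm, C# and F#m7 all belong to that set. F#maj7 (F#–A#–C#–E#) is not: scale degree 1 in F# minor carries F#m (i). In F# major the chord on that degree is F#maj7, so here it functions as Imaj7, borrowed from the parallel major. B (B–D#–F#) is not: scale degree 4 in F# minor carries Bm (iv). In F# major the chord on that degree is B, so here it functions as IV, borrowed from the parallel major.

Imaj7, IV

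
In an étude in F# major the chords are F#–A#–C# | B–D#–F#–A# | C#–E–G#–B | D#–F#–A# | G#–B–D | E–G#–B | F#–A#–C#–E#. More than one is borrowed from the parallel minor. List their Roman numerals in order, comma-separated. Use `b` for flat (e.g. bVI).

v7, ii°, bVII

In F# major the diatonic chords are F#, G#m, A#m, B, C#, D#m, E#dim. Of the given chords, F#–A#–C# = F#, B–D#–F#–A# = Bmaj7, D#–F#–A# = D#m and F#–A#–C#–E# = F#maj7 are diatonic. C#–E–G#–B doesn't fit — on degree 5 F# major would have C# (V). C#m7 is the degree-5 chord of F# minor, so it is the borrowed v7. G#–B–D is not: scale degree 2 in F# major carries G#m (ii). In F# minor the chord on that degree is G#dim, so here it functions as ii°, borrowed from the parallel minor. E–G#–B doesn't fit — on degree 7 F# major would have E#dim (vii°). E is the degree-7 chord of F# minor, so it is the borrowed bVII.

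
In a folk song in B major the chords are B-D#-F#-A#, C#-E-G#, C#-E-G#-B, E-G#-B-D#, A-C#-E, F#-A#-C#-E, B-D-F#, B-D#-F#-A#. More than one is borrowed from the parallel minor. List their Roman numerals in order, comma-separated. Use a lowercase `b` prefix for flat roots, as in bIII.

bVII, i

The diatonic triads in B major are B, C#m, D#m, E, F#, G#m, A#dim. B–D#–F#–A# = Bmaj7, C#–E–G# = C#m, C#–E–G#–B = C#m7, E–G#–B–D# = Emaj7 and F#–A#–C#–E = F#7 are all diatonic. A–C#–E is not: scale degree 7 in B major carries A#dim (vii°). In B minor the chord on that degree is A, so here it functions as bVII, borrowed from the parallel minor. B–D–F# doesn't fit — on degree 1 B major would have B (I). Bm is the degree-1 chord of B minor, so it is the borrowed i.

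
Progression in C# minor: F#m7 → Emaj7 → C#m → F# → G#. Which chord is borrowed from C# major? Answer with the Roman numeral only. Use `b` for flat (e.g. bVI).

IV

The diatonic triads in C# minor (with V from harmonic minor) are C#m, D#dim, E, F#m, G#, A, B. Of the given chords, F#m7, Emaj7, C#m and G# are diatonic. F# (F#–A#–C#) is not: scale degree 4 in C# minor carries F#m (iv). In C# major the chord on that degree is F#, so here it functions as IV, borrowed from the parallel major.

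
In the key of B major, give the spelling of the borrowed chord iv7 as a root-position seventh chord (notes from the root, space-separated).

The root, E, is scale degree 4 — the same note in B major and B minor; only the chord quality changes. In B minor the chord on E is E–G–B–D.

E G B D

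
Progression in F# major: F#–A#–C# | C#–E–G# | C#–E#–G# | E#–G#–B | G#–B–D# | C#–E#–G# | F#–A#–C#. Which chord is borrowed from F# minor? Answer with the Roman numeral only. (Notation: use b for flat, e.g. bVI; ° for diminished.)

v

In F# major the diatonic chords are F#, G#m, A#m, B, C#, D#m, E#dim. F#–A#–C# = F#, C#–E#–G# = C#, E#–G#–B = E#dim and G#–B–D# = G#m are all diatonic. But C#–E–G# is foreign: the diatonic V on degree 5 is C#, whereas C#m comes from F# minor. It is labeled v.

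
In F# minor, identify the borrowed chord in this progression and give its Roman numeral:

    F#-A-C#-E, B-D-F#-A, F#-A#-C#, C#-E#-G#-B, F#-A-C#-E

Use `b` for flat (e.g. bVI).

The diatonic triads in F# minor (with V from harmonic minor) are F#m, G#dim, A, Bm, C#, D, E. F#–A–C#–E = F#m7, B–D–F#–A = Bm7 and C#–E#–G#–B = C#7 all belong to that set. F#–A#–C# is not: scale degree 1 in F# minor carries F#m (i). In F# major the chord on that degree is F#, so here it functions as I, borrowed from the parallel major.

I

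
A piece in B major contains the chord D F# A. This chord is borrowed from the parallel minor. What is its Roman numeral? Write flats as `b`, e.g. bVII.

In B major scale degree 3 is D#; D is its lowered form, from B minor. D–F#–A is a major chord — the form found in B minor, not the diatonic iii (D#m). Borrowed into B major it is written bIII.

bIII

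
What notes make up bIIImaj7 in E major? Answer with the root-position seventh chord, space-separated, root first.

G B D F#

The root of bIIImaj7 is the lowered 3rd degree: G# becomes G. Stacking thirds in E minor on G gives G–B–D–F#.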